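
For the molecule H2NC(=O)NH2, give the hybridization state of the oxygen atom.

The oxygen atom carries 1 σ bond and 2 lone pairs, plus one π bond, giving a steric number of 3, so it is sp2.

sp^2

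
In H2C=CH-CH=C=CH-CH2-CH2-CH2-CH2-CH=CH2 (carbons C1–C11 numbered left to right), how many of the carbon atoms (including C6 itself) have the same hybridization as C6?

C6 is sp3 (only σ bonds).
C1: sp2
C2: sp2
C3: sp2
C4: sp
C5: sp2
C6: sp3 ✓
C7: sp3 ✓
C8: sp3 ✓
C9: sp3 ✓
C10: sp2
C11: sp2
4 carbons are sp3.

4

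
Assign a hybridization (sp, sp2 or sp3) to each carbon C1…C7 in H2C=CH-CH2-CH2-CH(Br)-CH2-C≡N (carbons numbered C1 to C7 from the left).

C1 has 3 σ bonds, plus one π bond: steric number 3 → sp2.
C2 — 3 σ bonds, plus one π bond. Steric number 3, so sp2.
C3 carries 4 σ bonds, giving a steric number of 4, so it is sp3.
C4: 4 σ bonds — 4 electron domains, sp3.
C5 carries 4 σ bonds, giving a steric number of 4, so it is sp3.
C6: 4 σ bonds — 4 electron domains, sp3.
C7 is sp: 2 σ bonds, plus two π bonds, 2 electron-density regions.

C1 sp2, C2 sp2, C3 sp3, C4 sp3, C5 sp3, C6 sp3, C7 sp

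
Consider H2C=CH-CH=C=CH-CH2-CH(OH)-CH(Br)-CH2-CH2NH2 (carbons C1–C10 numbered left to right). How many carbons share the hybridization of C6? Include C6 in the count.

5

C6 is sp3 (only σ bonds).
C1: sp2
C2: sp2
C3: sp2
C4: sp
C5: sp2
C6: sp3 ✓
C7: sp3 ✓
C8: sp3 ✓
C9: sp3 ✓
C10: sp3 ✓
5 carbons are sp3.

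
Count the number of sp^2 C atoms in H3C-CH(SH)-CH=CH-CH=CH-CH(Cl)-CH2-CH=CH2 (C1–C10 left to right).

6

C1: sp3
C2: sp3
C3: sp2 ✓
C4: sp2 ✓
C5: sp2 ✓
C6: sp2 ✓
C7: sp3
C8: sp3
C9: sp2 ✓
C10: sp2 ✓
C3, C4, C5, C6, C9, C10 → 6 sp2 carbons.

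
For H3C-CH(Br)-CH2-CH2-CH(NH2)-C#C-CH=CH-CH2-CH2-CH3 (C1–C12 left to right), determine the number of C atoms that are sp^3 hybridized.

8

C1: sp3 ✓
C2: sp3 ✓
C3: sp3 ✓
C4: sp3 ✓
C5: sp3 ✓
C6: sp
C7: sp
C8: sp2
C9: sp2
C10: sp3 ✓
C11: sp3 ✓
C12: sp3 ✓
C1, C2, C3, C4, C5, C10, C11, C12 → 8 sp3 carbons.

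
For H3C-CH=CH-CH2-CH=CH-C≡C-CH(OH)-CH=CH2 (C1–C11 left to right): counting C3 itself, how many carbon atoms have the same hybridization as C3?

C3 is sp2 (one π bond).
C1: sp3
C2: sp2 ✓
C3: sp2 ✓
C4: sp3
C5: sp2 ✓
C6: sp2 ✓
C7: sp
C8: sp
C9: sp3
C10: sp2 ✓
C11: sp2 ✓
6 carbons are sp2.

6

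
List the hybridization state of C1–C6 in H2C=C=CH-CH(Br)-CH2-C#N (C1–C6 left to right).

C1 sp2, C2 sp, C3 sp2, C4 sp3, C5 sp3, C6 sp

C1 has 3 σ bonds, plus one π bond: steric number 3 → sp2.
C2 (2 σ bonds, plus two π bonds) has steric number 2: sp.
C3 — 3 σ bonds, plus one π bond. Steric number 3, so sp2.
C4: 4 σ bonds — 4 electron domains, sp3.
C5: 4 σ bonds — 4 electron domains, sp3.
C6 carries 2 σ bonds, plus two π bonds, giving a steric number of 2, so it is sp.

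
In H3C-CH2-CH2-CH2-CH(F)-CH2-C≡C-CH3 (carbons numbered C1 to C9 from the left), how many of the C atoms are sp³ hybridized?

C1: sp3 ✓
C2: sp3 ✓
C3: sp3 ✓
C4: sp3 ✓
C5: sp3 ✓
C6: sp3 ✓
C7: sp
C8: sp
C9: sp3 ✓
C1, C2, C3, C4, C5, C6, C9 → 7 sp3 carbons.

7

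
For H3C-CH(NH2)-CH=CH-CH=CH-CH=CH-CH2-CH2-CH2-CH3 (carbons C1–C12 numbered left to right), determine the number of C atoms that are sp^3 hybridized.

C1: sp3 ✓
C2: sp3 ✓
C3: sp2
C4: sp2
C5: sp2
C6: sp2
C7: sp2
C8: sp2
C9: sp3 ✓
C10: sp3 ✓
C11: sp3 ✓
C12: sp3 ✓
C1, C2, C9, C10, C11, C12 → 6 sp3 carbons.

6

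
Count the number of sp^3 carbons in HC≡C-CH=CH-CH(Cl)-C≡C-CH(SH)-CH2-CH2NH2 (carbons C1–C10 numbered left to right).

4

C1: sp
C2: sp
C3: sp2
C4: sp2
C5: sp3 ✓
C6: sp
C7: sp
C8: sp3 ✓
C9: sp3 ✓
C10: sp3 ✓
C5, C8, C9, C10 → 4 sp3 carbons.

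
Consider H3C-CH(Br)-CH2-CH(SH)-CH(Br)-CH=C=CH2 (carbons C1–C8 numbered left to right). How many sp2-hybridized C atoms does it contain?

C1: sp3
C2: sp3
C3: sp3
C4: sp3
C5: sp3
C6: sp2 ✓
C7: sp
C8: sp2 ✓
C6, C8 → 2 sp2 carbons.

2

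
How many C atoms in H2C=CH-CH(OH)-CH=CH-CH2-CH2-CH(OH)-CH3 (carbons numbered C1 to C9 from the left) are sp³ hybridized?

C1: sp2
C2: sp2
C3: sp3 ✓
C4: sp2
C5: sp2
C6: sp3 ✓
C7: sp3 ✓
C8: sp3 ✓
C9: sp3 ✓
C3, C6, C7, C8, C9 → 5 sp3 carbons.

5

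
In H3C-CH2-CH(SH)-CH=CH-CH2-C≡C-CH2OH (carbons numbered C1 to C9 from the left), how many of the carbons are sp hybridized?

C1: sp3
C2: sp3
C3: sp3
C4: sp2
C5: sp2
C6: sp3
C7: sp ✓
C8: sp ✓
C9: sp3
C7, C8 → 2 sp carbons.

2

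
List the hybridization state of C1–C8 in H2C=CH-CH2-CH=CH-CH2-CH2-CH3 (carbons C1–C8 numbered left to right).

C1 sp2, C2 sp2, C3 sp3, C4 sp2, C5 sp2, C6 sp3, C7 sp3, C8 sp3

C1: 3 σ bonds, plus one π bond; 3 regions of electron density → sp2.
C2 is sp2: 3 σ bonds, plus one π bond, 3 electron-density regions.
C3: 4 σ bonds; 4 regions of electron density → sp3.
C4: 3 σ bonds, plus one π bond — 3 electron domains, sp2.
C5 (3 σ bonds, plus one π bond) has steric number 3: sp2.
C6: 4 σ bonds; 4 regions of electron density → sp3.
C7 carries 4 σ bonds, giving a steric number of 4, so it is sp3.
C8 has 4 σ bonds: steric number 4 → sp3.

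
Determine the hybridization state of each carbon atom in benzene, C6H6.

sp²

Every ring carbon has three σ bonds and contributes one p electron to the aromatic π system.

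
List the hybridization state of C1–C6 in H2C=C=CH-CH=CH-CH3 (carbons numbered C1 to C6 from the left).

C1 sp2, C2 sp, C3 sp2, C4 sp2, C5 sp2, C6 sp3

C1 carries 3 σ bonds, plus one π bond, giving a steric number of 3, so it is sp2.
C2 has 2 σ bonds, plus two π bonds: steric number 2 → sp.
C3 — 3 σ bonds, plus one π bond. Steric number 3, so sp2.
C4 — 3 σ bonds, plus one π bond. Steric number 3, so sp2.
C5 (3 σ bonds, plus one π bond) has steric number 3: sp2.
C6: 4 σ bonds; 4 regions of electron density → sp3.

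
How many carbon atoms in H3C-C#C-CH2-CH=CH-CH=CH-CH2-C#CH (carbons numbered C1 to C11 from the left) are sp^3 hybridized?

C1: sp3 ✓
C2: sp
C3: sp
C4: sp3 ✓
C5: sp2
C6: sp2
C7: sp2
C8: sp2
C9: sp3 ✓
C10: sp
C11: sp
C1, C4, C9 → 3 sp3 carbons.

3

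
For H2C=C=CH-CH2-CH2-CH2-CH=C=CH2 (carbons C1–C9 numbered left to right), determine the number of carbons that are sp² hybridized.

C1: sp2 ✓
C2: sp
C3: sp2 ✓
C4: sp3
C5: sp3
C6: sp3
C7: sp2 ✓
C8: sp
C9: sp2 ✓
C1, C3, C7, C9 → 4 sp2 carbons.

4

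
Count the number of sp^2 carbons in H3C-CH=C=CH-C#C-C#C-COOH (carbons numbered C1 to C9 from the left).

C1: sp3
C2: sp2 ✓
C3: sp
C4: sp2 ✓
C5: sp
C6: sp
C7: sp
C8: sp
C9: sp2 ✓
C2, C4, C9 → 3 sp2 carbons.

3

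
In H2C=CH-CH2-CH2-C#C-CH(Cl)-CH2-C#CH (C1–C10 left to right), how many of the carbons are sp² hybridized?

C1: sp2 ✓
C2: sp2 ✓
C3: sp3
C4: sp3
C5: sp
C6: sp
C7: sp3
C8: sp3
C9: sp
C10: sp
C1, C2 → 2 sp2 carbons.

2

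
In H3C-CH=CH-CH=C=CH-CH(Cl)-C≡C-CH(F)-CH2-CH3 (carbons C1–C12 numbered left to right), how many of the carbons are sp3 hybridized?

5

C1: sp3 ✓
C2: sp2
C3: sp2
C4: sp2
C5: sp
C6: sp2
C7: sp3 ✓
C8: sp
C9: sp
C10: sp3 ✓
C11: sp3 ✓
C12: sp3 ✓
C1, C7, C10, C11, C12 → 5 sp3 carbons.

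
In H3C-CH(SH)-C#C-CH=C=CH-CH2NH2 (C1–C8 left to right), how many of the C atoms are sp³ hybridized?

C1: sp3 ✓
C2: sp3 ✓
C3: sp
C4: sp
C5: sp2
C6: sp
C7: sp2
C8: sp3 ✓
C1, C2, C8 → 3 sp3 carbons.

3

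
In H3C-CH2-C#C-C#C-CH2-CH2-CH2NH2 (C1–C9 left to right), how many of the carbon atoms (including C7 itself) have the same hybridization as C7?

C7 is sp3 (only σ bonds).
C1: sp3 ✓
C2: sp3 ✓
C3: sp
C4: sp
C5: sp
C6: sp
C7: sp3 ✓
C8: sp3 ✓
C9: sp3 ✓
5 carbons are sp3.

5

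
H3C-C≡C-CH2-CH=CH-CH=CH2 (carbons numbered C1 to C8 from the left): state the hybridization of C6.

C6: 3 σ bonds, plus one π bond — 3 electron domains, sp2.

sp2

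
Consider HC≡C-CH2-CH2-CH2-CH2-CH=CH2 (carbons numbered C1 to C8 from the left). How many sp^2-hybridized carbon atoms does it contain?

2

C1: sp
C2: sp
C3: sp3
C4: sp3
C5: sp3
C6: sp3
C7: sp2 ✓
C8: sp2 ✓
C7, C8 → 2 sp2 carbons.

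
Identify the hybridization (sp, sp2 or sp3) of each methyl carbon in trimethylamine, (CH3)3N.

Each methyl carbon (4 σ bonds) has steric number 4: sp3.

sp³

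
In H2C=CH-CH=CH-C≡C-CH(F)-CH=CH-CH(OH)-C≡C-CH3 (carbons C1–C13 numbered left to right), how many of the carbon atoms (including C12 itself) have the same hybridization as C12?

C12 is sp (two π bonds).
C1: sp2
C2: sp2
C3: sp2
C4: sp2
C5: sp ✓
C6: sp ✓
C7: sp3
C8: sp2
C9: sp2
C10: sp3
C11: sp ✓
C12: sp ✓
C13: sp3
4 carbons are sp.

4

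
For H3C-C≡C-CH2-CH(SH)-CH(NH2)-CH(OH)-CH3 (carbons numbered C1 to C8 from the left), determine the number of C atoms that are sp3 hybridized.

C1: sp3 ✓
C2: sp
C3: sp
C4: sp3 ✓
C5: sp3 ✓
C6: sp3 ✓
C7: sp3 ✓
C8: sp3 ✓
C1, C4, C5, C6, C7, C8 → 6 sp3 carbons.

6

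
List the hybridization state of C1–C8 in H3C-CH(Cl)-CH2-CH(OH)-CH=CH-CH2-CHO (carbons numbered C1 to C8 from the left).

C1: 4 σ bonds — 4 electron domains, sp3.
C2 (4 σ bonds) has steric number 4: sp3.
C3 — 4 σ bonds. Steric number 4, so sp3.
C4: 4 σ bonds — 4 electron domains, sp3.
C5: 3 σ bonds, plus one π bond — 3 electron domains, sp2.
C6 (3 σ bonds, plus one π bond) has steric number 3: sp2.
C7: 4 σ bonds; 4 regions of electron density → sp3.
C8: 3 σ bonds, plus one π bond — 3 electron domains, sp2.

C1 sp3, C2 sp3, C3 sp3, C4 sp3, C5 sp2, C6 sp2, C7 sp3, C8 sp2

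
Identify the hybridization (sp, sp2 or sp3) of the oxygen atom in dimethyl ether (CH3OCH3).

sp^3

Two σ bonds + two lone pairs = steric number 4 → sp3.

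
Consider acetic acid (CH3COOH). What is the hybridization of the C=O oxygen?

The C=O oxygen: 1 σ bond and 2 lone pairs, plus one π bond; 3 regions of electron density → sp2.

sp²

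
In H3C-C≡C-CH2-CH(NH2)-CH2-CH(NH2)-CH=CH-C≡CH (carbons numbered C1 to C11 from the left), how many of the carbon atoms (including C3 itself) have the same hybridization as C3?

C3 is sp (two π bonds).
C1: sp3
C2: sp ✓
C3: sp ✓
C4: sp3
C5: sp3
C6: sp3
C7: sp3
C8: sp2
C9: sp2
C10: sp ✓
C11: sp ✓
4 carbons are sp.

4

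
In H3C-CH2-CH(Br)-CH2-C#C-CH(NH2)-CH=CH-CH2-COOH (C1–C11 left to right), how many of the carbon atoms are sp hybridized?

2

C1: sp3
C2: sp3
C3: sp3
C4: sp3
C5: sp ✓
C6: sp ✓
C7: sp3
C8: sp2
C9: sp2
C10: sp3
C11: sp2
C5, C6 → 2 sp carbons.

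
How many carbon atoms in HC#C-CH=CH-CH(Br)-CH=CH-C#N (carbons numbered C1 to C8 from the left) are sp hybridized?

3

C1: sp ✓
C2: sp ✓
C3: sp2
C4: sp2
C5: sp3
C6: sp2
C7: sp2
C8: sp ✓
C1, C2, C8 → 3 sp carbons.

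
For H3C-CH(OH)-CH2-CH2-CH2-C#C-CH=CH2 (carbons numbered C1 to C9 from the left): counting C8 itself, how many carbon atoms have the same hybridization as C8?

C8 is sp2 (one π bond).
C1: sp3
C2: sp3
C3: sp3
C4: sp3
C5: sp3
C6: sp
C7: sp
C8: sp2 ✓
C9: sp2 ✓
2 carbons are sp2.

2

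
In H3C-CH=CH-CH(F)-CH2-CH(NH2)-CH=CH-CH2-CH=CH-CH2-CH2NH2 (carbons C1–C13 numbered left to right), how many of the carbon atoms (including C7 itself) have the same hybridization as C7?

C7 is sp2 (one π bond).
C1: sp3
C2: sp2 ✓
C3: sp2 ✓
C4: sp3
C5: sp3
C6: sp3
C7: sp2 ✓
C8: sp2 ✓
C9: sp3
C10: sp2 ✓
C11: sp2 ✓
C12: sp3
C13: sp3
6 carbons are sp2.

6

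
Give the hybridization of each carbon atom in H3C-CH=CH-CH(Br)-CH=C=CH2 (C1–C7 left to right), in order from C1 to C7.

C1 sp3, C2 sp2, C3 sp2, C4 sp3, C5 sp2, C6 sp, C7 sp2

C1 has 4 σ bonds: steric number 4 → sp3.
C2 (3 σ bonds, plus one π bond) has steric number 3: sp2.
C3 is sp2: 3 σ bonds, plus one π bond, 3 electron-density regions.
C4: 4 σ bonds; 4 regions of electron density → sp3.
C5 carries 3 σ bonds, plus one π bond, giving a steric number of 3, so it is sp2.
C6 has 2 σ bonds, plus two π bonds: steric number 2 → sp.
C7: 3 σ bonds, plus one π bond — 3 electron domains, sp2.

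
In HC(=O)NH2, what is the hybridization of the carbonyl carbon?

sp2

The carbonyl carbon is sp2: 3 σ bonds, plus one π bond, 3 electron-density regions.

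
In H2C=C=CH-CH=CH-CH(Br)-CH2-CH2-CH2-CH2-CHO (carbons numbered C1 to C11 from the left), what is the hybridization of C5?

sp^2

C5: 3 σ bonds, plus one π bond; 3 regions of electron density → sp2.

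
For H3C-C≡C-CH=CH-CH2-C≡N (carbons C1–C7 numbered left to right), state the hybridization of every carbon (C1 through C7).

C1 — 4 σ bonds. Steric number 4, so sp3.
C2: 2 σ bonds, plus two π bonds; 2 regions of electron density → sp.
C3 — 2 σ bonds, plus two π bonds. Steric number 2, so sp.
C4 is sp2: 3 σ bonds, plus one π bond, 3 electron-density regions.
C5 carries 3 σ bonds, plus one π bond, giving a steric number of 3, so it is sp2.
C6: 4 σ bonds — 4 electron domains, sp3.
C7: 2 σ bonds, plus two π bonds — 2 electron domains, sp.

C1 sp3, C2 sp, C3 sp, C4 sp2, C5 sp2, C6 sp3, C7 sp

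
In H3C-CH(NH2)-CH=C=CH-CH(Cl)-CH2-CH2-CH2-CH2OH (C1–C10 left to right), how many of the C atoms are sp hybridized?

1

C1: sp3
C2: sp3
C3: sp2
C4: sp ✓
C5: sp2
C6: sp3
C7: sp3
C8: sp3
C9: sp3
C10: sp3
C4 → 1 sp carbon.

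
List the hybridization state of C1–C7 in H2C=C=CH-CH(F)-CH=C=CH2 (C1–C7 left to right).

C1 sp2, C2 sp, C3 sp2, C4 sp3, C5 sp2, C6 sp, C7 sp2

C1 has 3 σ bonds, plus one π bond: steric number 3 → sp2.
C2: 2 σ bonds, plus two π bonds — 2 electron domains, sp.
C3: 3 σ bonds, plus one π bond; 3 regions of electron density → sp2.
C4 — 4 σ bonds. Steric number 4, so sp3.
C5 (3 σ bonds, plus one π bond) has steric number 3: sp2.
C6 is sp: 2 σ bonds, plus two π bonds, 2 electron-density regions.
C7: 3 σ bonds, plus one π bond; 3 regions of electron density → sp2.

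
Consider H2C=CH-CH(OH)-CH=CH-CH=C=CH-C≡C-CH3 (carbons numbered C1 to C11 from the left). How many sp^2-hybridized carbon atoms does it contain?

6

C1: sp2 ✓
C2: sp2 ✓
C3: sp3
C4: sp2 ✓
C5: sp2 ✓
C6: sp2 ✓
C7: sp
C8: sp2 ✓
C9: sp
C10: sp
C11: sp3
C1, C2, C4, C5, C6, C8 → 6 sp2 carbons.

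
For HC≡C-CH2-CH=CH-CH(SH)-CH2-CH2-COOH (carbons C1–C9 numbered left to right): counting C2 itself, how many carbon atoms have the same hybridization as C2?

2

C2 is sp (two π bonds).
C1: sp ✓
C2: sp ✓
C3: sp3
C4: sp2
C5: sp2
C6: sp3
C7: sp3
C8: sp3
C9: sp2
2 carbons are sp.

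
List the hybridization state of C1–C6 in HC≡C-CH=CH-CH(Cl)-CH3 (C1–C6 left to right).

C1 has 2 σ bonds, plus two π bonds: steric number 2 → sp.
C2 has 2 σ bonds, plus two π bonds: steric number 2 → sp.
C3: 3 σ bonds, plus one π bond; 3 regions of electron density → sp2.
C4 (3 σ bonds, plus one π bond) has steric number 3: sp2.
C5: 4 σ bonds; 4 regions of electron density → sp3.
C6: 4 σ bonds; 4 regions of electron density → sp3.

C1 sp, C2 sp, C3 sp2, C4 sp2, C5 sp3, C6 sp3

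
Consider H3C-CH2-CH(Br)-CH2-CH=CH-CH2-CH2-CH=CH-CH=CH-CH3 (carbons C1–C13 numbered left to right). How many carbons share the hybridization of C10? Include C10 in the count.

C10 is sp2 (one π bond).
C1: sp3
C2: sp3
C3: sp3
C4: sp3
C5: sp2 ✓
C6: sp2 ✓
C7: sp3
C8: sp3
C9: sp2 ✓
C10: sp2 ✓
C11: sp2 ✓
C12: sp2 ✓
C13: sp3
6 carbons are sp2.

6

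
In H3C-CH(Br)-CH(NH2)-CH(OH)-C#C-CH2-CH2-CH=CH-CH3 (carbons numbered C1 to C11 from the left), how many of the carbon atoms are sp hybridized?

C1: sp3
C2: sp3
C3: sp3
C4: sp3
C5: sp ✓
C6: sp ✓
C7: sp3
C8: sp3
C9: sp2
C10: sp2
C11: sp3
C5, C6 → 2 sp carbons.

2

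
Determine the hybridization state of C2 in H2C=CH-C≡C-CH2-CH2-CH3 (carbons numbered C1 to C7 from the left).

C2 — 3 σ bonds, plus one π bond. Steric number 3, so sp2.

sp²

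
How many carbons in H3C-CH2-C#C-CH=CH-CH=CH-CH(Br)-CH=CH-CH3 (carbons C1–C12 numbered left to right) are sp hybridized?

2

C1: sp3
C2: sp3
C3: sp ✓
C4: sp ✓
C5: sp2
C6: sp2
C7: sp2
C8: sp2
C9: sp3
C10: sp2
C11: sp2
C12: sp3
C3, C4 → 2 sp carbons.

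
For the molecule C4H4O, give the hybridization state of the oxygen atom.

sp2

One O lone pair is in the aromatic π system (p orbital), the other is in an sp2 hybrid in the ring plane; O has two σ bonds + one in-plane lone pair → sp2.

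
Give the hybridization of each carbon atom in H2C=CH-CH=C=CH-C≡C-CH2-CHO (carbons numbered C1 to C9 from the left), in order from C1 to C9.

C1 is sp2: 3 σ bonds, plus one π bond, 3 electron-density regions.
C2 — 3 σ bonds, plus one π bond. Steric number 3, so sp2.
C3 has 3 σ bonds, plus one π bond: steric number 3 → sp2.
C4 has 2 σ bonds, plus two π bonds: steric number 2 → sp.
C5 — 3 σ bonds, plus one π bond. Steric number 3, so sp2.
C6: 2 σ bonds, plus two π bonds; 2 regions of electron density → sp.
C7 is sp: 2 σ bonds, plus two π bonds, 2 electron-density regions.
C8 — 4 σ bonds. Steric number 4, so sp3.
C9 has 3 σ bonds, plus one π bond: steric number 3 → sp2.

C1 sp2, C2 sp2, C3 sp2, C4 sp, C5 sp2, C6 sp, C7 sp, C8 sp3, C9 sp2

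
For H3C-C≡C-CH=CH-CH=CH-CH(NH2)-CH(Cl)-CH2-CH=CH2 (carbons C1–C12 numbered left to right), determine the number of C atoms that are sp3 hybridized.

C1: sp3 ✓
C2: sp
C3: sp
C4: sp2
C5: sp2
C6: sp2
C7: sp2
C8: sp3 ✓
C9: sp3 ✓
C10: sp3 ✓
C11: sp2
C12: sp2
C1, C8, C9, C10 → 4 sp3 carbons.

4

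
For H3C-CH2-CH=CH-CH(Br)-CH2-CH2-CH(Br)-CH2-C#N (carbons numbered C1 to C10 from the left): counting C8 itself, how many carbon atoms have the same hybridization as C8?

7

C8 is sp3 (only σ bonds).
C1: sp3 ✓
C2: sp3 ✓
C3: sp2
C4: sp2
C5: sp3 ✓
C6: sp3 ✓
C7: sp3 ✓
C8: sp3 ✓
C9: sp3 ✓
C10: sp
7 carbons are sp3.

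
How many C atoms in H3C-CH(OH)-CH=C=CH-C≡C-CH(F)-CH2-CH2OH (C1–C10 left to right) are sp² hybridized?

2

C1: sp3
C2: sp3
C3: sp2 ✓
C4: sp
C5: sp2 ✓
C6: sp
C7: sp
C8: sp3
C9: sp3
C10: sp3
C3, C5 → 2 sp2 carbons.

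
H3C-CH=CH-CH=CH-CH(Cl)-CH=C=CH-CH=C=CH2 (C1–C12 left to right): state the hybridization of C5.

C5: 3 σ bonds, plus one π bond; 3 regions of electron density → sp2.

sp^2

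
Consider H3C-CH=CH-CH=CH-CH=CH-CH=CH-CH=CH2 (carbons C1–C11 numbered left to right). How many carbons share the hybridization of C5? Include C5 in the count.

C5 is sp2 (one π bond).
C1: sp3
C2: sp2 ✓
C3: sp2 ✓
C4: sp2 ✓
C5: sp2 ✓
C6: sp2 ✓
C7: sp2 ✓
C8: sp2 ✓
C9: sp2 ✓
C10: sp2 ✓
C11: sp2 ✓
10 carbons are sp2.

10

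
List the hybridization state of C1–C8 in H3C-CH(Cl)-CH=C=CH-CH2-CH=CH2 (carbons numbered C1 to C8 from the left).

C1 sp3, C2 sp3, C3 sp2, C4 sp, C5 sp2, C6 sp3, C7 sp2, C8 sp2

C1: 4 σ bonds — 4 electron domains, sp3.
C2 is sp3: 4 σ bonds, 4 electron-density regions.
C3 is sp2: 3 σ bonds, plus one π bond, 3 electron-density regions.
C4: 2 σ bonds, plus two π bonds; 2 regions of electron density → sp.
C5: 3 σ bonds, plus one π bond; 3 regions of electron density → sp2.
C6 — 4 σ bonds. Steric number 4, so sp3.
C7 is sp2: 3 σ bonds, plus one π bond, 3 electron-density regions.
C8 (3 σ bonds, plus one π bond) has steric number 3: sp2.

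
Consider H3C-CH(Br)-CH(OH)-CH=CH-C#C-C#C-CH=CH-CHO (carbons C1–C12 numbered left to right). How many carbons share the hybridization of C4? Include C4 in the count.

C4 is sp2 (one π bond).
C1: sp3
C2: sp3
C3: sp3
C4: sp2 ✓
C5: sp2 ✓
C6: sp
C7: sp
C8: sp
C9: sp
C10: sp2 ✓
C11: sp2 ✓
C12: sp2 ✓
5 carbons are sp2.

5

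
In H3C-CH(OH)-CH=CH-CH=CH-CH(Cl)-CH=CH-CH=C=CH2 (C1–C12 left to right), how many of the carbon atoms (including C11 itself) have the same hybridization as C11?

1

C11 is sp (two π bonds).
C1: sp3
C2: sp3
C3: sp2
C4: sp2
C5: sp2
C6: sp2
C7: sp3
C8: sp2
C9: sp2
C10: sp2
C11: sp ✓
C12: sp2
1 carbon is sp.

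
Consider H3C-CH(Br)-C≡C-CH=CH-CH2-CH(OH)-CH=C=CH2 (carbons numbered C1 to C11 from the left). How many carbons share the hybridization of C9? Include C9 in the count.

C9 is sp2 (one π bond).
C1: sp3
C2: sp3
C3: sp
C4: sp
C5: sp2 ✓
C6: sp2 ✓
C7: sp3
C8: sp3
C9: sp2 ✓
C10: sp
C11: sp2 ✓
4 carbons are sp2.

4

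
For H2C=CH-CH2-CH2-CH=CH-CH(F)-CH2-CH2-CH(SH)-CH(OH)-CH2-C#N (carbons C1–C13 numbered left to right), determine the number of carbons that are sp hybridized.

C1: sp2
C2: sp2
C3: sp3
C4: sp3
C5: sp2
C6: sp2
C7: sp3
C8: sp3
C9: sp3
C10: sp3
C11: sp3
C12: sp3
C13: sp ✓
C13 → 1 sp carbon.

1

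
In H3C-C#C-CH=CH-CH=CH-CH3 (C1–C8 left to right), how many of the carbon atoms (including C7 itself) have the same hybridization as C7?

C7 is sp2 (one π bond).
C1: sp3
C2: sp
C3: sp
C4: sp2 ✓
C5: sp2 ✓
C6: sp2 ✓
C7: sp2 ✓
C8: sp3
4 carbons are sp2.

4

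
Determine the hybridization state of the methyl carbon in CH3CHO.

The methyl carbon (4 σ bonds) has steric number 4: sp3.

sp³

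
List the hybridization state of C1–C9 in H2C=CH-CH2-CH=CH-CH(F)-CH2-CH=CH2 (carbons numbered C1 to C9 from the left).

C1 sp2, C2 sp2, C3 sp3, C4 sp2, C5 sp2, C6 sp3, C7 sp3, C8 sp2, C9 sp2

C1 (3 σ bonds, plus one π bond) has steric number 3: sp2.
C2 (3 σ bonds, plus one π bond) has steric number 3: sp2.
C3 is sp3: 4 σ bonds, 4 electron-density regions.
C4 is sp2: 3 σ bonds, plus one π bond, 3 electron-density regions.
C5 has 3 σ bonds, plus one π bond: steric number 3 → sp2.
C6 carries 4 σ bonds, giving a steric number of 4, so it is sp3.
C7: 4 σ bonds — 4 electron domains, sp3.
C8 carries 3 σ bonds, plus one π bond, giving a steric number of 3, so it is sp2.
C9: 3 σ bonds, plus one π bond; 3 regions of electron density → sp2.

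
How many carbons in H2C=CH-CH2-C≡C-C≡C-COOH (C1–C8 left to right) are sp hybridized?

C1: sp2
C2: sp2
C3: sp3
C4: sp ✓
C5: sp ✓
C6: sp ✓
C7: sp ✓
C8: sp2
C4, C5, C6, C7 → 4 sp carbons.

4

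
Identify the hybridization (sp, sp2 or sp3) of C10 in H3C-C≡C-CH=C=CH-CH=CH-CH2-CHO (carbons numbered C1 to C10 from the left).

sp2

C10 carries 3 σ bonds, plus one π bond, giving a steric number of 3, so it is sp2.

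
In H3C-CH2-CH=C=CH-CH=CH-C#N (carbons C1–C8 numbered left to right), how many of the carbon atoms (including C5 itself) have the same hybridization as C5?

4

C5 is sp2 (one π bond).
C1: sp3
C2: sp3
C3: sp2 ✓
C4: sp
C5: sp2 ✓
C6: sp2 ✓
C7: sp2 ✓
C8: sp
4 carbons are sp2.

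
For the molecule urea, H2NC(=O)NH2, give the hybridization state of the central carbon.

The central carbon carries 3 σ bonds, plus one π bond, giving a steric number of 3, so it is sp2.

sp2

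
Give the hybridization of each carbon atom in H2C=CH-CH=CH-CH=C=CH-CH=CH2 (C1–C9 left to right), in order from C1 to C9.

C1 (3 σ bonds, plus one π bond) has steric number 3: sp2.
C2: 3 σ bonds, plus one π bond — 3 electron domains, sp2.
C3 (3 σ bonds, plus one π bond) has steric number 3: sp2.
C4 has 3 σ bonds, plus one π bond: steric number 3 → sp2.
C5: 3 σ bonds, plus one π bond — 3 electron domains, sp2.
C6 is sp: 2 σ bonds, plus two π bonds, 2 electron-density regions.
C7: 3 σ bonds, plus one π bond; 3 regions of electron density → sp2.
C8 is sp2: 3 σ bonds, plus one π bond, 3 electron-density regions.
C9 (3 σ bonds, plus one π bond) has steric number 3: sp2.

C1 sp2, C2 sp2, C3 sp2, C4 sp2, C5 sp2, C6 sp, C7 sp2, C8 sp2, C9 sp2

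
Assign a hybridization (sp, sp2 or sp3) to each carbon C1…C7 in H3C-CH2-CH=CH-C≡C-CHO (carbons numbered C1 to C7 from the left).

C1 has 4 σ bonds: steric number 4 → sp3.
C2: 4 σ bonds — 4 electron domains, sp3.
C3 (3 σ bonds, plus one π bond) has steric number 3: sp2.
C4 has 3 σ bonds, plus one π bond: steric number 3 → sp2.
C5 has 2 σ bonds, plus two π bonds: steric number 2 → sp.
C6 is sp: 2 σ bonds, plus two π bonds, 2 electron-density regions.
C7 carries 3 σ bonds, plus one π bond, giving a steric number of 3, so it is sp2.

C1 sp3, C2 sp3, C3 sp2, C4 sp2, C5 sp, C6 sp, C7 sp2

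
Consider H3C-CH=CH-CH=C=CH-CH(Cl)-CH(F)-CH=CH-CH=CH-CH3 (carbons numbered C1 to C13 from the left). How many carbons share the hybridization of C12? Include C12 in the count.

8

C12 is sp2 (one π bond).
C1: sp3
C2: sp2 ✓
C3: sp2 ✓
C4: sp2 ✓
C5: sp
C6: sp2 ✓
C7: sp3
C8: sp3
C9: sp2 ✓
C10: sp2 ✓
C11: sp2 ✓
C12: sp2 ✓
C13: sp3
8 carbons are sp2.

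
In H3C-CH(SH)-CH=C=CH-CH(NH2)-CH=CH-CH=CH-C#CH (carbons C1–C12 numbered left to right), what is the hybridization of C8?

sp^2

C8: 3 σ bonds, plus one π bond — 3 electron domains, sp2.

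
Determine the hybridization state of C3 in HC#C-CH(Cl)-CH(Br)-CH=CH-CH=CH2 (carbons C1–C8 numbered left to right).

C3: 4 σ bonds — 4 electron domains, sp3.

sp^3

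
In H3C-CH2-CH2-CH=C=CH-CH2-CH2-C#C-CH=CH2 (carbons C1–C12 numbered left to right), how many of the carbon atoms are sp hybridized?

C1: sp3
C2: sp3
C3: sp3
C4: sp2
C5: sp ✓
C6: sp2
C7: sp3
C8: sp3
C9: sp ✓
C10: sp ✓
C11: sp2
C12: sp2
C5, C9, C10 → 3 sp carbons.

3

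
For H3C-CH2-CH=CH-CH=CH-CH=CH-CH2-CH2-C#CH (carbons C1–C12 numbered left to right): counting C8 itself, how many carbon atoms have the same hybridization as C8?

6

C8 is sp2 (one π bond).
C1: sp3
C2: sp3
C3: sp2 ✓
C4: sp2 ✓
C5: sp2 ✓
C6: sp2 ✓
C7: sp2 ✓
C8: sp2 ✓
C9: sp3
C10: sp3
C11: sp
C12: sp
6 carbons are sp2.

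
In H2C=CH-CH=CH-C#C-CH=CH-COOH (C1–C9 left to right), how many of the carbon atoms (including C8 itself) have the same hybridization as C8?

C8 is sp2 (one π bond).
C1: sp2 ✓
C2: sp2 ✓
C3: sp2 ✓
C4: sp2 ✓
C5: sp
C6: sp
C7: sp2 ✓
C8: sp2 ✓
C9: sp2 ✓
7 carbons are sp2.

7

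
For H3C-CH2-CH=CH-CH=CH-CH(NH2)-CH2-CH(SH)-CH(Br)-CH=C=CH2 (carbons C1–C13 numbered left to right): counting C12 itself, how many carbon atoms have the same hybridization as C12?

C12 is sp (two π bonds).
C1: sp3
C2: sp3
C3: sp2
C4: sp2
C5: sp2
C6: sp2
C7: sp3
C8: sp3
C9: sp3
C10: sp3
C11: sp2
C12: sp ✓
C13: sp2
1 carbon is sp.

1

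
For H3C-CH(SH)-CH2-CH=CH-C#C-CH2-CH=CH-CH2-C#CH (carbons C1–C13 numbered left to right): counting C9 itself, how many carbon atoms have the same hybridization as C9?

4

C9 is sp2 (one π bond).
C1: sp3
C2: sp3
C3: sp3
C4: sp2 ✓
C5: sp2 ✓
C6: sp
C7: sp
C8: sp3
C9: sp2 ✓
C10: sp2 ✓
C11: sp3
C12: sp
C13: sp
4 carbons are sp2.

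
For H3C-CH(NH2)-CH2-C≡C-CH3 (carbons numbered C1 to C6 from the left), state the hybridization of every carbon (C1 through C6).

C1 (4 σ bonds) has steric number 4: sp3.
C2 — 4 σ bonds. Steric number 4, so sp3.
C3 has 4 σ bonds: steric number 4 → sp3.
C4: 2 σ bonds, plus two π bonds; 2 regions of electron density → sp.
C5 carries 2 σ bonds, plus two π bonds, giving a steric number of 2, so it is sp.
C6 carries 4 σ bonds, giving a steric number of 4, so it is sp3.

C1 sp3, C2 sp3, C3 sp3, C4 sp, C5 sp, C6 sp3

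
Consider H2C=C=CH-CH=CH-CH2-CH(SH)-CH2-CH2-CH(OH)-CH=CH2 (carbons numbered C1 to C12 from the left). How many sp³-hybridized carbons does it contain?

C1: sp2
C2: sp
C3: sp2
C4: sp2
C5: sp2
C6: sp3 ✓
C7: sp3 ✓
C8: sp3 ✓
C9: sp3 ✓
C10: sp3 ✓
C11: sp2
C12: sp2
C6, C7, C8, C9, C10 → 5 sp3 carbons.

5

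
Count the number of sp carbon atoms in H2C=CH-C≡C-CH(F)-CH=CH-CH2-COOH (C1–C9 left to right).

2

C1: sp2
C2: sp2
C3: sp ✓
C4: sp ✓
C5: sp3
C6: sp2
C7: sp2
C8: sp3
C9: sp2
C3, C4 → 2 sp carbons.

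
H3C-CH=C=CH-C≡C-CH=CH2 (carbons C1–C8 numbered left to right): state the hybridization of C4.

sp²

C4: 3 σ bonds, plus one π bond; 3 regions of electron density → sp2.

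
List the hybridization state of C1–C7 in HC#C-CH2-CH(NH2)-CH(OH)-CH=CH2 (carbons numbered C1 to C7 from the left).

C1 (2 σ bonds, plus two π bonds) has steric number 2: sp.
C2 carries 2 σ bonds, plus two π bonds, giving a steric number of 2, so it is sp.
C3: 4 σ bonds; 4 regions of electron density → sp3.
C4 carries 4 σ bonds, giving a steric number of 4, so it is sp3.
C5 — 4 σ bonds. Steric number 4, so sp3.
C6: 3 σ bonds, plus one π bond — 3 electron domains, sp2.
C7 has 3 σ bonds, plus one π bond: steric number 3 → sp2.

C1 sp, C2 sp, C3 sp3, C4 sp3, C5 sp3, C6 sp2, C7 sp2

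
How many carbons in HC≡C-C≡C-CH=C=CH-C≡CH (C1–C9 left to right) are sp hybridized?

C1: sp ✓
C2: sp ✓
C3: sp ✓
C4: sp ✓
C5: sp2
C6: sp ✓
C7: sp2
C8: sp ✓
C9: sp ✓
C1, C2, C3, C4, C6, C8, C9 → 7 sp carbons.

7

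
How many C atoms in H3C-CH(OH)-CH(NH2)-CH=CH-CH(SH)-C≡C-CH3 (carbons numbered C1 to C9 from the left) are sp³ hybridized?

C1: sp3 ✓
C2: sp3 ✓
C3: sp3 ✓
C4: sp2
C5: sp2
C6: sp3 ✓
C7: sp
C8: sp
C9: sp3 ✓
C1, C2, C3, C6, C9 → 5 sp3 carbons.

5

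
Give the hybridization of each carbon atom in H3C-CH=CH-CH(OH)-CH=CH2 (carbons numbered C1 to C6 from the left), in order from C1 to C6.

C1 sp3, C2 sp2, C3 sp2, C4 sp3, C5 sp2, C6 sp2

C1 (4 σ bonds) has steric number 4: sp3.
C2 — 3 σ bonds, plus one π bond. Steric number 3, so sp2.
C3: 3 σ bonds, plus one π bond; 3 regions of electron density → sp2.
C4 is sp3: 4 σ bonds, 4 electron-density regions.
C5 is sp2: 3 σ bonds, plus one π bond, 3 electron-density regions.
C6: 3 σ bonds, plus one π bond — 3 electron domains, sp2.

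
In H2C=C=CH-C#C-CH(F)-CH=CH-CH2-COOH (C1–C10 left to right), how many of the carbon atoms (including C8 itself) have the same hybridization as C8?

5

C8 is sp2 (one π bond).
C1: sp2 ✓
C2: sp
C3: sp2 ✓
C4: sp
C5: sp
C6: sp3
C7: sp2 ✓
C8: sp2 ✓
C9: sp3
C10: sp2 ✓
5 carbons are sp2.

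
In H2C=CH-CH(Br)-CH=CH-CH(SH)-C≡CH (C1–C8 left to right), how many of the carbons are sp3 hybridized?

2

C1: sp2
C2: sp2
C3: sp3 ✓
C4: sp2
C5: sp2
C6: sp3 ✓
C7: sp
C8: sp
C3, C6 → 2 sp3 carbons.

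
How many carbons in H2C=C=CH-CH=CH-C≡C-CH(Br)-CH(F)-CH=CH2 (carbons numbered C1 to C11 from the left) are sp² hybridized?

C1: sp2 ✓
C2: sp
C3: sp2 ✓
C4: sp2 ✓
C5: sp2 ✓
C6: sp
C7: sp
C8: sp3
C9: sp3
C10: sp2 ✓
C11: sp2 ✓
C1, C3, C4, C5, C10, C11 → 6 sp2 carbons.

6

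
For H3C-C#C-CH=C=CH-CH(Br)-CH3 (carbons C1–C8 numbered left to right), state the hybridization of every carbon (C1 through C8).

C1: 4 σ bonds; 4 regions of electron density → sp3.
C2 has 2 σ bonds, plus two π bonds: steric number 2 → sp.
C3 is sp: 2 σ bonds, plus two π bonds, 2 electron-density regions.
C4 carries 3 σ bonds, plus one π bond, giving a steric number of 3, so it is sp2.
C5 (2 σ bonds, plus two π bonds) has steric number 2: sp.
C6 (3 σ bonds, plus one π bond) has steric number 3: sp2.
C7 is sp3: 4 σ bonds, 4 electron-density regions.
C8: 4 σ bonds; 4 regions of electron density → sp3.

C1 sp3, C2 sp, C3 sp, C4 sp2, C5 sp, C6 sp2, C7 sp3, C8 sp3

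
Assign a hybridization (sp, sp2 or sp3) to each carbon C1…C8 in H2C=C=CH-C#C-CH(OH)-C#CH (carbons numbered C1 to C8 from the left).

C1 has 3 σ bonds, plus one π bond: steric number 3 → sp2.
C2: 2 σ bonds, plus two π bonds; 2 regions of electron density → sp.
C3 — 3 σ bonds, plus one π bond. Steric number 3, so sp2.
C4 has 2 σ bonds, plus two π bonds: steric number 2 → sp.
C5 is sp: 2 σ bonds, plus two π bonds, 2 electron-density regions.
C6 has 4 σ bonds: steric number 4 → sp3.
C7 is sp: 2 σ bonds, plus two π bonds, 2 electron-density regions.
C8 carries 2 σ bonds, plus two π bonds, giving a steric number of 2, so it is sp.

C1 sp2, C2 sp, C3 sp2, C4 sp, C5 sp, C6 sp3, C7 sp, C8 sp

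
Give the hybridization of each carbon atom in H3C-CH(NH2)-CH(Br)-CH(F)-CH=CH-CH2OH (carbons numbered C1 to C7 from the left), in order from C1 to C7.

C1 sp3, C2 sp3, C3 sp3, C4 sp3, C5 sp2, C6 sp2, C7 sp3

C1 is sp3: 4 σ bonds, 4 electron-density regions.
C2 has 4 σ bonds: steric number 4 → sp3.
C3: 4 σ bonds — 4 electron domains, sp3.
C4 is sp3: 4 σ bonds, 4 electron-density regions.
C5 is sp2: 3 σ bonds, plus one π bond, 3 electron-density regions.
C6 carries 3 σ bonds, plus one π bond, giving a steric number of 3, so it is sp2.
C7 (4 σ bonds) has steric number 4: sp3.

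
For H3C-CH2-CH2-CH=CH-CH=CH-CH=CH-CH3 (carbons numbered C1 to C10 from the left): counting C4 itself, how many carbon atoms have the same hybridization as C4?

C4 is sp2 (one π bond).
C1: sp3
C2: sp3
C3: sp3
C4: sp2 ✓
C5: sp2 ✓
C6: sp2 ✓
C7: sp2 ✓
C8: sp2 ✓
C9: sp2 ✓
C10: sp3
6 carbons are sp2.

6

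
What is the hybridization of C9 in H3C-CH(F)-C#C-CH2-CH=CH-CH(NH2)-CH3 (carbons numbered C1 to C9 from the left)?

sp³

C9: 4 σ bonds; 4 regions of electron density → sp3.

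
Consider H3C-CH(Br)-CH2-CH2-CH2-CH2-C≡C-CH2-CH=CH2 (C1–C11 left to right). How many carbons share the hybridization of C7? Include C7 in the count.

2

C7 is sp (two π bonds).
C1: sp3
C2: sp3
C3: sp3
C4: sp3
C5: sp3
C6: sp3
C7: sp ✓
C8: sp ✓
C9: sp3
C10: sp2
C11: sp2
2 carbons are sp.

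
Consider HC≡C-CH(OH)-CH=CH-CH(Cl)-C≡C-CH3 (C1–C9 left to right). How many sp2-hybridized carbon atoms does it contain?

2

C1: sp
C2: sp
C3: sp3
C4: sp2 ✓
C5: sp2 ✓
C6: sp3
C7: sp
C8: sp
C9: sp3
C4, C5 → 2 sp2 carbons.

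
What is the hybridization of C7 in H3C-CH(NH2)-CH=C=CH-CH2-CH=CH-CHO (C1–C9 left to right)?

C7: 3 σ bonds, plus one π bond; 3 regions of electron density → sp2.

sp2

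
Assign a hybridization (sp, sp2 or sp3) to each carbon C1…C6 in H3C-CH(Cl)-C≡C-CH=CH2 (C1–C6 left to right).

C1 sp3, C2 sp3, C3 sp, C4 sp, C5 sp2, C6 sp2

C1: 4 σ bonds — 4 electron domains, sp3.
C2: 4 σ bonds — 4 electron domains, sp3.
C3: 2 σ bonds, plus two π bonds; 2 regions of electron density → sp.
C4 has 2 σ bonds, plus two π bonds: steric number 2 → sp.
C5 (3 σ bonds, plus one π bond) has steric number 3: sp2.
C6 is sp2: 3 σ bonds, plus one π bond, 3 electron-density regions.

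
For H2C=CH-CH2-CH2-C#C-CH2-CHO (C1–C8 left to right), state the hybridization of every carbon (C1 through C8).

C1 sp2, C2 sp2, C3 sp3, C4 sp3, C5 sp, C6 sp, C7 sp3, C8 sp2

C1 is sp2: 3 σ bonds, plus one π bond, 3 electron-density regions.
C2: 3 σ bonds, plus one π bond; 3 regions of electron density → sp2.
C3 carries 4 σ bonds, giving a steric number of 4, so it is sp3.
C4 — 4 σ bonds. Steric number 4, so sp3.
C5: 2 σ bonds, plus two π bonds; 2 regions of electron density → sp.
C6 is sp: 2 σ bonds, plus two π bonds, 2 electron-density regions.
C7 — 4 σ bonds. Steric number 4, so sp3.
C8 has 3 σ bonds, plus one π bond: steric number 3 → sp2.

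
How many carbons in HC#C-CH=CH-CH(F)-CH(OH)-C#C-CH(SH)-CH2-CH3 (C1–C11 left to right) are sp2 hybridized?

2

C1: sp
C2: sp
C3: sp2 ✓
C4: sp2 ✓
C5: sp3
C6: sp3
C7: sp
C8: sp
C9: sp3
C10: sp3
C11: sp3
C3, C4 → 2 sp2 carbons.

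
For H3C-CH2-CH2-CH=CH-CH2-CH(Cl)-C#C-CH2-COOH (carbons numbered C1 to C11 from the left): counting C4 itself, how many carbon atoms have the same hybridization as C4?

C4 is sp2 (one π bond).
C1: sp3
C2: sp3
C3: sp3
C4: sp2 ✓
C5: sp2 ✓
C6: sp3
C7: sp3
C8: sp
C9: sp
C10: sp3
C11: sp2 ✓
3 carbons are sp2.

3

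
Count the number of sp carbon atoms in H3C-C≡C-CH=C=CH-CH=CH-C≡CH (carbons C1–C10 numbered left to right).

C1: sp3
C2: sp ✓
C3: sp ✓
C4: sp2
C5: sp ✓
C6: sp2
C7: sp2
C8: sp2
C9: sp ✓
C10: sp ✓
C2, C3, C5, C9, C10 → 5 sp carbons.

5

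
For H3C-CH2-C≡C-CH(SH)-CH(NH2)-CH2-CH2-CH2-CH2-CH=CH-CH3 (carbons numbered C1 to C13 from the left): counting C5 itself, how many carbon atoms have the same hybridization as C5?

9

C5 is sp3 (only σ bonds).
C1: sp3 ✓
C2: sp3 ✓
C3: sp
C4: sp
C5: sp3 ✓
C6: sp3 ✓
C7: sp3 ✓
C8: sp3 ✓
C9: sp3 ✓
C10: sp3 ✓
C11: sp2
C12: sp2
C13: sp3 ✓
9 carbons are sp3.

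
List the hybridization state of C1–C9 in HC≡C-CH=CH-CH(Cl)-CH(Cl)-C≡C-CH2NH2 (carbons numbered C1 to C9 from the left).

C1 sp, C2 sp, C3 sp2, C4 sp2, C5 sp3, C6 sp3, C7 sp, C8 sp, C9 sp3

C1 (2 σ bonds, plus two π bonds) has steric number 2: sp.
C2 has 2 σ bonds, plus two π bonds: steric number 2 → sp.
C3 is sp2: 3 σ bonds, plus one π bond, 3 electron-density regions.
C4 — 3 σ bonds, plus one π bond. Steric number 3, so sp2.
C5: 4 σ bonds — 4 electron domains, sp3.
C6: 4 σ bonds — 4 electron domains, sp3.
C7 has 2 σ bonds, plus two π bonds: steric number 2 → sp.
C8 — 2 σ bonds, plus two π bonds. Steric number 2, so sp.
C9 carries 4 σ bonds, giving a steric number of 4, so it is sp3.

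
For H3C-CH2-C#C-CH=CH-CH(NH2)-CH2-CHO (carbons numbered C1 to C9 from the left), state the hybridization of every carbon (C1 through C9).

C1 carries 4 σ bonds, giving a steric number of 4, so it is sp3.
C2 — 4 σ bonds. Steric number 4, so sp3.
C3: 2 σ bonds, plus two π bonds; 2 regions of electron density → sp.
C4 — 2 σ bonds, plus two π bonds. Steric number 2, so sp.
C5 — 3 σ bonds, plus one π bond. Steric number 3, so sp2.
C6 (3 σ bonds, plus one π bond) has steric number 3: sp2.
C7 has 4 σ bonds: steric number 4 → sp3.
C8 — 4 σ bonds. Steric number 4, so sp3.
C9 (3 σ bonds, plus one π bond) has steric number 3: sp2.

C1 sp3, C2 sp3, C3 sp, C4 sp, C5 sp2, C6 sp2, C7 sp3, C8 sp3, C9 sp2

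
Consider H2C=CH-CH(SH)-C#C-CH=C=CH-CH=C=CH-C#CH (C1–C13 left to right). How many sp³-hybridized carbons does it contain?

1

C1: sp2
C2: sp2
C3: sp3 ✓
C4: sp
C5: sp
C6: sp2
C7: sp
C8: sp2
C9: sp2
C10: sp
C11: sp2
C12: sp
C13: sp
C3 → 1 sp3 carbon.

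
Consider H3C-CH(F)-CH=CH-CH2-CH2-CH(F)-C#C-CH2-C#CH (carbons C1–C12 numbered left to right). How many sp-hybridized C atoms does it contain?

4

C1: sp3
C2: sp3
C3: sp2
C4: sp2
C5: sp3
C6: sp3
C7: sp3
C8: sp ✓
C9: sp ✓
C10: sp3
C11: sp ✓
C12: sp ✓
C8, C9, C11, C12 → 4 sp carbons.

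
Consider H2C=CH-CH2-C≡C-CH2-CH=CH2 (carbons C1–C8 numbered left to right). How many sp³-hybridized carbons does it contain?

C1: sp2
C2: sp2
C3: sp3 ✓
C4: sp
C5: sp
C6: sp3 ✓
C7: sp2
C8: sp2
C3, C6 → 2 sp3 carbons.

2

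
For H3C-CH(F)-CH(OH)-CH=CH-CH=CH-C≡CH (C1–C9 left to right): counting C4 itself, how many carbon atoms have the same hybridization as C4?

C4 is sp2 (one π bond).
C1: sp3
C2: sp3
C3: sp3
C4: sp2 ✓
C5: sp2 ✓
C6: sp2 ✓
C7: sp2 ✓
C8: sp
C9: sp
4 carbons are sp2.

4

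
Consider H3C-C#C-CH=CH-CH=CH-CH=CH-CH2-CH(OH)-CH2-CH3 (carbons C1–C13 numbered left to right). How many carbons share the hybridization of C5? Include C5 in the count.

C5 is sp2 (one π bond).
C1: sp3
C2: sp
C3: sp
C4: sp2 ✓
C5: sp2 ✓
C6: sp2 ✓
C7: sp2 ✓
C8: sp2 ✓
C9: sp2 ✓
C10: sp3
C11: sp3
C12: sp3
C13: sp3
6 carbons are sp2.

6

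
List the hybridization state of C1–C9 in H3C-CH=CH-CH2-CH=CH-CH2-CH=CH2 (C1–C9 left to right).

C1 (4 σ bonds) has steric number 4: sp3.
C2 (3 σ bonds, plus one π bond) has steric number 3: sp2.
C3 is sp2: 3 σ bonds, plus one π bond, 3 electron-density regions.
C4 (4 σ bonds) has steric number 4: sp3.
C5: 3 σ bonds, plus one π bond — 3 electron domains, sp2.
C6: 3 σ bonds, plus one π bond — 3 electron domains, sp2.
C7: 4 σ bonds; 4 regions of electron density → sp3.
C8 (3 σ bonds, plus one π bond) has steric number 3: sp2.
C9 (3 σ bonds, plus one π bond) has steric number 3: sp2.

C1 sp3, C2 sp2, C3 sp2, C4 sp3, C5 sp2, C6 sp2, C7 sp3, C8 sp2, C9 sp2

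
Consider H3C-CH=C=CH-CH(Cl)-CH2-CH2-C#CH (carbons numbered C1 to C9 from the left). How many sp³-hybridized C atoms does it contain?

4

C1: sp3 ✓
C2: sp2
C3: sp
C4: sp2
C5: sp3 ✓
C6: sp3 ✓
C7: sp3 ✓
C8: sp
C9: sp
C1, C5, C6, C7 → 4 sp3 carbons.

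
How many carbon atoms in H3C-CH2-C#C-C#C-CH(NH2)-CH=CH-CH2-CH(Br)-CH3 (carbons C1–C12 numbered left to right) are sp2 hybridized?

2

C1: sp3
C2: sp3
C3: sp
C4: sp
C5: sp
C6: sp
C7: sp3
C8: sp2 ✓
C9: sp2 ✓
C10: sp3
C11: sp3
C12: sp3
C8, C9 → 2 sp2 carbons.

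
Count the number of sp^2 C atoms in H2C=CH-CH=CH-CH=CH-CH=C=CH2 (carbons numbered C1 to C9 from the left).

C1: sp2 ✓
C2: sp2 ✓
C3: sp2 ✓
C4: sp2 ✓
C5: sp2 ✓
C6: sp2 ✓
C7: sp2 ✓
C8: sp
C9: sp2 ✓
C1, C2, C3, C4, C5, C6, C7, C9 → 8 sp2 carbons.

8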